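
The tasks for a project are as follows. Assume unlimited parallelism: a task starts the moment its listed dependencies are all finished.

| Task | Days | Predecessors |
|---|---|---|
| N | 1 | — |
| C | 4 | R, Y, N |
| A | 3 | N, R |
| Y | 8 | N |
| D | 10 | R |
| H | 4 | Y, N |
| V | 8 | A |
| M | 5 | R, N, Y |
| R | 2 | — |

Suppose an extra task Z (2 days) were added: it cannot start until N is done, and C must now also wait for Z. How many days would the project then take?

Originally the project takes 14 days.
With Z inserted, C now waits for max(R, Y, N, Z).
New critical path: N→Y→M = 1+8+5 = 14 ⇒ 14 days.

14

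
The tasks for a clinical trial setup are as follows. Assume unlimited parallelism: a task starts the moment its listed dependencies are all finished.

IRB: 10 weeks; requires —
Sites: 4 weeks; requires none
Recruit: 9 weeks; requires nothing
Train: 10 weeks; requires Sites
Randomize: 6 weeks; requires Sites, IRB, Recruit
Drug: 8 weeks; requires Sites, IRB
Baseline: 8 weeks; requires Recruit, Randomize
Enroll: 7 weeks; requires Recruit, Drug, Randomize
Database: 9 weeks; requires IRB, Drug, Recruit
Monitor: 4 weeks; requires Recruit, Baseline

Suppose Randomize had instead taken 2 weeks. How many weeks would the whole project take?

27

As given, the longest chain is IRB→Randomize→Baseline→Monitor = 10+6+8+4 = 28, so the finish is 28 weeks.
Since Randomize is critical, the -4 change carries straight to that chain (now 24 weeks).
New critical path: IRB→Drug→Database = 10+8+9 = 27 ⇒ 27 weeks.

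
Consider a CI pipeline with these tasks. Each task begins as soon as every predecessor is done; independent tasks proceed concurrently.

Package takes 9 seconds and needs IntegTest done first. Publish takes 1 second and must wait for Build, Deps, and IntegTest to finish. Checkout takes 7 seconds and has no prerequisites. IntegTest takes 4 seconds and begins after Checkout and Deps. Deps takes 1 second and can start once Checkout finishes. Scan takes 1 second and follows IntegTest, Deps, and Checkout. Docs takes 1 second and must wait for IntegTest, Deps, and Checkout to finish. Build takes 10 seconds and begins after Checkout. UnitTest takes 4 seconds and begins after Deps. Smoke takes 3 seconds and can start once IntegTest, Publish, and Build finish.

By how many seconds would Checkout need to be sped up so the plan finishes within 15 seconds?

6

Current finish: 21 seconds; target: 15.
Checkout is on every critical path, so each second cut from Checkout cuts the finish by one (this holds down to a finish of 15).
Need 21 − 15 = 6 seconds off Checkout → Checkout becomes 1 second, finish becomes 15.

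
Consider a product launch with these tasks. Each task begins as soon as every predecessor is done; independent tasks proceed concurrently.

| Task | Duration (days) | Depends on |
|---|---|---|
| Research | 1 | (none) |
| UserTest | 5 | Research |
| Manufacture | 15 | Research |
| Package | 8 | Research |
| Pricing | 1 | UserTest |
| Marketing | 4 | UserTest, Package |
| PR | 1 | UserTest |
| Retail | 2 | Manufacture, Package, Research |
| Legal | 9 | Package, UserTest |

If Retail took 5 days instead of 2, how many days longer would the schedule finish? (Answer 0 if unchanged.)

Actual critical path: Research→Manufacture→Retail = 1+15+2 = 18 ⇒ 18 days.
Retail is on the critical path; changing it to 5 makes that path 21 days.
That remains the longest chain; total 21 days.
Change in finish: 21 − 18 = +3 days.

3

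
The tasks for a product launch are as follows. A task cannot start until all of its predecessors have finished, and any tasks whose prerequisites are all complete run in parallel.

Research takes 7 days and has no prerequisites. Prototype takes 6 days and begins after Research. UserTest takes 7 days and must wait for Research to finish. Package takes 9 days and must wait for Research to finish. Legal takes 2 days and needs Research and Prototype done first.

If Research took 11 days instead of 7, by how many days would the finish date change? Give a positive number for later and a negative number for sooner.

4

Baseline: Research→Package = 7+9 = 16 → 16 days.
Since Research is critical, the +4 change carries straight to that chain (now 20 days).
No other chain overtakes it, so the finish is 20 days.
Change in finish: 20 − 16 = +4 days.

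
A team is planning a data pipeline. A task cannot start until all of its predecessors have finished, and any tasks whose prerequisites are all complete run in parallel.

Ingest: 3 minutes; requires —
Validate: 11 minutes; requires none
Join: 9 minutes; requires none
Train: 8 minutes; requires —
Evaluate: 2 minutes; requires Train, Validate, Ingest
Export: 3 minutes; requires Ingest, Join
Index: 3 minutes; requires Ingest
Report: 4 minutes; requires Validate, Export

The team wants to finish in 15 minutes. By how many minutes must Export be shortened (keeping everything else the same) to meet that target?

1

Current finish: 16 minutes; target: 15.
Export is on every critical path, so each minute cut from Export cuts the finish by one (this holds down to a finish of 15).
Need 16 − 15 = 1 minute off Export → Export becomes 2 minutes, finish becomes 15.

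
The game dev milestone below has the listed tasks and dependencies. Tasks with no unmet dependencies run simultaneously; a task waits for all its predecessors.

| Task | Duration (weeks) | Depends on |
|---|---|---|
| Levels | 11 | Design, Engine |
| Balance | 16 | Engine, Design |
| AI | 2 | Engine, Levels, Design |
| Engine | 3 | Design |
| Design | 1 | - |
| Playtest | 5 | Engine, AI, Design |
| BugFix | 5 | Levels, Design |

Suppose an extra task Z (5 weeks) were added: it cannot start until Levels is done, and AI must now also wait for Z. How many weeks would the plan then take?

Originally the plan takes 22 weeks.
With Z inserted, AI now waits for max(Engine, Levels, Design, Z).
New critical path: Design→Engine→Levels→Z→AI→Playtest = 1+3+11+5+2+5 = 27 ⇒ 27 weeks.

27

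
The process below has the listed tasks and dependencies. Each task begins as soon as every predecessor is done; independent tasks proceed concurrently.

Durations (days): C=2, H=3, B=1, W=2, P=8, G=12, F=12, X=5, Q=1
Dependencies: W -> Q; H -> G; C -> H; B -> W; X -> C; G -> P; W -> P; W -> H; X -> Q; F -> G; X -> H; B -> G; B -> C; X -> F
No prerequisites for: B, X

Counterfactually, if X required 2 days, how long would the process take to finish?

The binding path is X→F→G→P = 5+12+12+8 = 37; finish at 37 days.
Since X is critical, the -3 change carries straight to that chain (now 34 days).
No other chain overtakes it, so the finish is 34 days.

34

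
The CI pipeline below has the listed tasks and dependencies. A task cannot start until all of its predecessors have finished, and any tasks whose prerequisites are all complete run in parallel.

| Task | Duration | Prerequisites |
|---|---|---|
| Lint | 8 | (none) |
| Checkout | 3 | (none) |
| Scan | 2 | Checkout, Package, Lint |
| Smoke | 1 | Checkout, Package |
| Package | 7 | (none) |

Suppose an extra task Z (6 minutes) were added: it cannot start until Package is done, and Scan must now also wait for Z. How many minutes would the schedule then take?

Originally the schedule takes 10 minutes.
With Z inserted, Scan now waits for max(Checkout, Package, Lint, Z).
New critical path: Package→Z→Scan = 7+6+2 = 15 ⇒ 15 minutes.

15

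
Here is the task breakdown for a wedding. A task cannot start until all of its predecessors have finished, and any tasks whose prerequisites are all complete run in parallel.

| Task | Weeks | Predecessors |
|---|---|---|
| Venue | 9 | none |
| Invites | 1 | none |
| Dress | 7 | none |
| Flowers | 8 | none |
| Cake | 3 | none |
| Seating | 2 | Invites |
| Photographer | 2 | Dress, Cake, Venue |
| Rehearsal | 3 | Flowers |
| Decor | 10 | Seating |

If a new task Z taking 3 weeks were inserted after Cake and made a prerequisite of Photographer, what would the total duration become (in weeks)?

Originally the job takes 13 weeks.
With Z inserted, Photographer now waits for max(Dress, Cake, Venue, Z).
New critical path: Invites→Seating→Decor = 1+2+10 = 13 ⇒ 13 weeks.

13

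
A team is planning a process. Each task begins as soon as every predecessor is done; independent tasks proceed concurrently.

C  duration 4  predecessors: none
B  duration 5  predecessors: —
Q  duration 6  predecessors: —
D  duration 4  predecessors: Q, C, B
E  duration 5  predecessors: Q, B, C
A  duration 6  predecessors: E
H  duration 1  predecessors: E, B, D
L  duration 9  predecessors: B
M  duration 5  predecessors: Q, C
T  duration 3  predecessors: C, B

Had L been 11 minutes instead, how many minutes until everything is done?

17

Baseline: Q→E→A = 6+5+6 = 17 → 17 minutes.
L is off the critical path — its longest chain is 14 minutes, giving 3 of slack.
The critical path is still Q→E→A; finish is now 17 minutes.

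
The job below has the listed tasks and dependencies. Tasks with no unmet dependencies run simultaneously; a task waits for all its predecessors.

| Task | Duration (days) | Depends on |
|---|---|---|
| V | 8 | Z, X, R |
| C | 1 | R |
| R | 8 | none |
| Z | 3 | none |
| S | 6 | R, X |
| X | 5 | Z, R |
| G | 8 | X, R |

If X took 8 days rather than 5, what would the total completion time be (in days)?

Baseline: R→X→V = 8+5+8 = 21 → 21 days.
Since X is critical, the +3 change carries straight to that chain (now 24 days).
No other chain overtakes it, so the finish is 24 days.

24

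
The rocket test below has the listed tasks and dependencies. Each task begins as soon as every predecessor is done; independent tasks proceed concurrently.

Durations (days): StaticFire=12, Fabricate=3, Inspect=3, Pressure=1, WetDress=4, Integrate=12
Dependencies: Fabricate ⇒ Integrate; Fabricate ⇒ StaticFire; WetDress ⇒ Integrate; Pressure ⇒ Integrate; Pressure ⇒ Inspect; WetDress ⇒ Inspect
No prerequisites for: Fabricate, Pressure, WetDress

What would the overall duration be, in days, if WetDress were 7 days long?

As given, the longest chain is WetDress→Integrate = 4+12 = 16, so the finish is 16 days.
WetDress lies on that path, so at 7 days the path becomes 19 days.
No other chain overtakes it, so the finish is 19 days.

19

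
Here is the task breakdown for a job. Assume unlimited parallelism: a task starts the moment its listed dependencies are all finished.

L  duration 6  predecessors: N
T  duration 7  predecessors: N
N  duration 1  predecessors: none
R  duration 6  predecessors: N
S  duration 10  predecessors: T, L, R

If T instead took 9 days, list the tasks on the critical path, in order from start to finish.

As given, the longest chain is N→T→S = 1+7+10 = 18, so the finish is 18 days.
Since T is critical, the +2 change carries straight to that chain (now 20 days).
That remains the longest chain; total 20 days.

N, T, S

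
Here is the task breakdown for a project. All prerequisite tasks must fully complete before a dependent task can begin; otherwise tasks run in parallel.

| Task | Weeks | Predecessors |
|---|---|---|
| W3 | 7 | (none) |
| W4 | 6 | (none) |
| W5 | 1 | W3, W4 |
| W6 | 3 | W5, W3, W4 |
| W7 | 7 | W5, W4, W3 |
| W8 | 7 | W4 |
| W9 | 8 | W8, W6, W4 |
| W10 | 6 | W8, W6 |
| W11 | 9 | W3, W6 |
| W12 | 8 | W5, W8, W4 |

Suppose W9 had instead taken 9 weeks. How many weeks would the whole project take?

As given, the longest chain is W4→W8→W9 = 6+7+8 = 21, so the finish is 21 weeks.
W9 lies on that path, so at 9 weeks the path becomes 22 weeks.
No other chain overtakes it, so the finish is 22 weeks.

22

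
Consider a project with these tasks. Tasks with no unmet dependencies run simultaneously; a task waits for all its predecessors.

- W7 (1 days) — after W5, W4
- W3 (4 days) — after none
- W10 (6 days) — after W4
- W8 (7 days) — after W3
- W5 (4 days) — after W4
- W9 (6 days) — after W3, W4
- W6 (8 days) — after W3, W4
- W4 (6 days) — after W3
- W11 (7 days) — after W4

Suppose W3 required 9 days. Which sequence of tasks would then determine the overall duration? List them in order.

W3, W4, W6

Actual critical path: W3→W4→W6 = 4+6+8 = 18 ⇒ 18 days.
Since W3 is critical, the +5 change carries straight to that chain (now 23 days).
That remains the longest chain; total 23 days.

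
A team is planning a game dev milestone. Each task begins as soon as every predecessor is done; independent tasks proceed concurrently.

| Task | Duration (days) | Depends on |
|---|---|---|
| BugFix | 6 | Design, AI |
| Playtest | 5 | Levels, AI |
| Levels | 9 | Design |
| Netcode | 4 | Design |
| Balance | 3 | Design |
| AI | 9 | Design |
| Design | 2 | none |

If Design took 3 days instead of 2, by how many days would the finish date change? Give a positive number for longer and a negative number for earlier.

The binding path is Design→AI→BugFix = 2+9+6 = 17; finish at 17 days.
Since Design is critical, the +1 change carries straight to that chain (now 18 days).
That remains the longest chain; total 18 days.
Change in finish: 18 − 17 = +1 days.

1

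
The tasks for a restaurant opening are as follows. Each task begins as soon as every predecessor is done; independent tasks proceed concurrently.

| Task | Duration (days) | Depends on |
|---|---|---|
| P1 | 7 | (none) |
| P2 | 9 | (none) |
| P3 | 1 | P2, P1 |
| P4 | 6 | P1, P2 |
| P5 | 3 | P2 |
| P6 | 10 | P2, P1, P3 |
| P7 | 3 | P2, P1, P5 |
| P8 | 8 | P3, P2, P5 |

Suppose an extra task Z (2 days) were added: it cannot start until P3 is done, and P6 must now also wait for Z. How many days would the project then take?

Originally the project takes 20 days.
With Z inserted, P6 now waits for max(P2, P1, P3, Z).
New critical path: P2→P3→Z→P6 = 9+1+2+10 = 22 ⇒ 22 days.

22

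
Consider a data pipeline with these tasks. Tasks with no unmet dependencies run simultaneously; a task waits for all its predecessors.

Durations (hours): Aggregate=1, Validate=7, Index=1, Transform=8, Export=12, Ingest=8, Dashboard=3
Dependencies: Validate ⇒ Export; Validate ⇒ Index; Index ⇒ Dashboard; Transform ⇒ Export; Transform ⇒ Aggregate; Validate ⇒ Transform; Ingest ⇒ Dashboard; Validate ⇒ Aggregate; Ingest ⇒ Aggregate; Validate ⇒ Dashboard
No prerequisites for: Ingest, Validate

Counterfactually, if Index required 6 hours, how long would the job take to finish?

Actual critical path: Validate→Transform→Export = 7+8+12 = 27 ⇒ 27 hours.
Index has 16 hours of float (longest path through it is 11).
The critical path is still Validate→Transform→Export; finish is now 27 hours.

27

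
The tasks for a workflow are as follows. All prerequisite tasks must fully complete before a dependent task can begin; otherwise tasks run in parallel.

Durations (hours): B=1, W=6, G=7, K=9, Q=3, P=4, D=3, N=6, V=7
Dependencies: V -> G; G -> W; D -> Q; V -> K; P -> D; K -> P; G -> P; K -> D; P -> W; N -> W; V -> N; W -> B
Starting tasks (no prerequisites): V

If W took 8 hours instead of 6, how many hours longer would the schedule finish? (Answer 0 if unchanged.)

Baseline: V→K→P→W→B = 7+9+4+6+1 = 27 → 27 hours.
W is on the critical path; changing it to 8 makes that path 29 hours.
That remains the longest chain; total 29 hours.
Change in finish: 29 − 27 = +2 hours.

2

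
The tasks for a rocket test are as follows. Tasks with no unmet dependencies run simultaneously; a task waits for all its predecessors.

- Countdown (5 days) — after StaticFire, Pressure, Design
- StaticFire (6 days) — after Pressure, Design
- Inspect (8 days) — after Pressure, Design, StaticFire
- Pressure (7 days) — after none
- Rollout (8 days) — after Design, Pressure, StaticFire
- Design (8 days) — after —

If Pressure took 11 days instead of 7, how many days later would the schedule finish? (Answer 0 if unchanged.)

3

Baseline: Design→StaticFire→Inspect = 8+6+8 = 22 → 22 days.
Pressure is off the critical path — its longest chain is 21 days, giving 1 of slack.
Now Pressure→StaticFire→Inspect = 11+6+8 = 25 is longest, so the finish becomes 25 days.
Change in finish: 25 − 22 = +3 days.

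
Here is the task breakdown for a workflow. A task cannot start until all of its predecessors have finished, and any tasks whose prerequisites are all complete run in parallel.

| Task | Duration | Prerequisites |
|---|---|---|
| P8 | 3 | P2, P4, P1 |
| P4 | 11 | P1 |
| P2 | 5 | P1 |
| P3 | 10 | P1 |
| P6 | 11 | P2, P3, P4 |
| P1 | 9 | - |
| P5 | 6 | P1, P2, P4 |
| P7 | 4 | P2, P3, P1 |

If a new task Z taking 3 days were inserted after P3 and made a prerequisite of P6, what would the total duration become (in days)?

33

Originally the workflow takes 31 days.
With Z inserted, P6 now waits for max(P2, P3, P4, Z).
New critical path: P1→P3→Z→P6 = 9+10+3+11 = 33 ⇒ 33 days.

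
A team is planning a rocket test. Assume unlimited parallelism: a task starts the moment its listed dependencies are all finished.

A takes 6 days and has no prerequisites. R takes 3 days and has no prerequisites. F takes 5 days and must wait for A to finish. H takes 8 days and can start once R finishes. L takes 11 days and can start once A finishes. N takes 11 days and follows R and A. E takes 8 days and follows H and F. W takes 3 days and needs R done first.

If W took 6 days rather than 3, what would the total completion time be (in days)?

19

Critical path before the change: A→F→E = 6+5+8 = 19 giving 19 days.
W is off the critical path — its longest chain is 6 days, giving 13 of slack.
No other chain overtakes it, so the finish is 19 days.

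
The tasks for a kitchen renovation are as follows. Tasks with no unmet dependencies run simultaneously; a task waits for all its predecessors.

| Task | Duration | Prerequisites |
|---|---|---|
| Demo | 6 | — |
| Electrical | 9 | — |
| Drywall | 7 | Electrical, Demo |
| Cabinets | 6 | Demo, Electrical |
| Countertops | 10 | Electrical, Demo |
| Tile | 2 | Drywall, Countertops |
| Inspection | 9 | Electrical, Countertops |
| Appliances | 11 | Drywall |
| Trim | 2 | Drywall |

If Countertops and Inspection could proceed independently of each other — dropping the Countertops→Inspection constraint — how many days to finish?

Original critical path: Electrical→Countertops→Inspection = 9+10+9 = 28 ⇒ 28 days.
Without Countertops→Inspection, Inspection's earliest start moves from 19 to 9.
The longest chain is now Electrical→Drywall→Appliances = 9+7+11 = 27, so the project takes 27 days.

27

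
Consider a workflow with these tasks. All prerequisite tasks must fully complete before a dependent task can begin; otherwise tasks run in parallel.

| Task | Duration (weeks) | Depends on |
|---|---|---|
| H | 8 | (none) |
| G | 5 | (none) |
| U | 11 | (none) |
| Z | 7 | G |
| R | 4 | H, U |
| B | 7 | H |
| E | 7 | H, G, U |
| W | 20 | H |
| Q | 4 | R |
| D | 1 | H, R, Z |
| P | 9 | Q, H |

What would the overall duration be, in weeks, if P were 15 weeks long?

Baseline: U→R→Q→P = 11+4+4+9 = 28 → 28 weeks.
P lies on that path, so at 15 weeks the path becomes 34 weeks.
The critical path is still U→R→Q→P; finish is now 34 weeks.

34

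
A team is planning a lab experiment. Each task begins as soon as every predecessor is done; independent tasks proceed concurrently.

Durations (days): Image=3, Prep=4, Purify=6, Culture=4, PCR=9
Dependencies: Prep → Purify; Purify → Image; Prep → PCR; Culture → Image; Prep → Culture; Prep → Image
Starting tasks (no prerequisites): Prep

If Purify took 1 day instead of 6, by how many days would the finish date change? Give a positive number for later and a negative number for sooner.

Baseline: Prep→Purify→Image = 4+6+3 = 13 → 13 days.
Purify is on the critical path; changing it to 1 makes that path 8 days.
New critical path: Prep→PCR = 4+9 = 13 ⇒ 13 days.
Change in finish: 13 − 13 = +0 days.

0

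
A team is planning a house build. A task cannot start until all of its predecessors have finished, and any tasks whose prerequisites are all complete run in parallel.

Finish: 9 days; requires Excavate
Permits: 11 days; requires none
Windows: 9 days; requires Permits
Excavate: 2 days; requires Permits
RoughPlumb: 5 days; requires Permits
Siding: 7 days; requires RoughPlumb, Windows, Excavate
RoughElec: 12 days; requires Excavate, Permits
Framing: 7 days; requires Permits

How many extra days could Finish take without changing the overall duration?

5

Critical path: Permits→Windows→Siding = 11+9+7 = 27, so the finish is 27 days.
The longest chain containing Finish totals 22 days.
Slack of Finish = 18 − 13 = 5 days.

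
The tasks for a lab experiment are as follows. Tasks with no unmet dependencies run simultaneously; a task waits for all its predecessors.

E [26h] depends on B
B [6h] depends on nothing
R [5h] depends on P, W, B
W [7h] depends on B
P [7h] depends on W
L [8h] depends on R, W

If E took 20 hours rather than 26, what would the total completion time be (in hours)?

Critical path before the change: B→W→P→R→L = 6+7+7+5+8 = 33 giving 33 hours.
E has 1 hour of float (longest path through it is 32).
The critical path is still B→W→P→R→L; finish is now 33 hours.

33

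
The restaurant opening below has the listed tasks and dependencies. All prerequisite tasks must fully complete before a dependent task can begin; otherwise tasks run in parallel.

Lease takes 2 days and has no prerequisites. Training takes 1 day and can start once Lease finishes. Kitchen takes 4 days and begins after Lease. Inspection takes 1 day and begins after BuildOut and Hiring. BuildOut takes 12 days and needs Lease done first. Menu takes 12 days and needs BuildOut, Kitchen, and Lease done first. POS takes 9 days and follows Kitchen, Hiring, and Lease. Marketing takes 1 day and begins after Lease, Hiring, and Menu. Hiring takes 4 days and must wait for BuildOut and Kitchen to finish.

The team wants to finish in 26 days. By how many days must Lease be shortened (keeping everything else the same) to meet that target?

Current finish: 27 days; target: 26.
Lease is on every critical path, so each day cut from Lease cuts the finish by one (this holds down to a finish of 26).
Need 27 − 26 = 1 day off Lease → Lease becomes 1 day, finish becomes 26.

1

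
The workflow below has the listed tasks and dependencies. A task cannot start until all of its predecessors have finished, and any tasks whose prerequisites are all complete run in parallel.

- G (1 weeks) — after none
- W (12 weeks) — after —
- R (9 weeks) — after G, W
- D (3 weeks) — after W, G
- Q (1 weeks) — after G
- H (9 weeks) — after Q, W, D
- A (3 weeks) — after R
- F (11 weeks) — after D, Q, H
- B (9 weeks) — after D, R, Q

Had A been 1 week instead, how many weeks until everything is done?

As given, the longest chain is W→D→H→F = 12+3+9+11 = 35, so the finish is 35 weeks.
The longest path through A is only 24 weeks, so A has float 11.
No other chain overtakes it, so the finish is 35 weeks.

35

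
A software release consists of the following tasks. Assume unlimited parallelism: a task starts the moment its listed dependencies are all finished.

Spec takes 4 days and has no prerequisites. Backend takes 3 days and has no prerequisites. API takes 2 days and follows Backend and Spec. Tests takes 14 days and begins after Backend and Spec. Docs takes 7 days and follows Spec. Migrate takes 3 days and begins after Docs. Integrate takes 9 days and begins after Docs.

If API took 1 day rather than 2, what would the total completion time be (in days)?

20

Critical path before the change: Spec→Docs→Integrate = 4+7+9 = 20 giving 20 days.
API has 14 days of float (longest path through it is 6).
That remains the longest chain; total 20 days.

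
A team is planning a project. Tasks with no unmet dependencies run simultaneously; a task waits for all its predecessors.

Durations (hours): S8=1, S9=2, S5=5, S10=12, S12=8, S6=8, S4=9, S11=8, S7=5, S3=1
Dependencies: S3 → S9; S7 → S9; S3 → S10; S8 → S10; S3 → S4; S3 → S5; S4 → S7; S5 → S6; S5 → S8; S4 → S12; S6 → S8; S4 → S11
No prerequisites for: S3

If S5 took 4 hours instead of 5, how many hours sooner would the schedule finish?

The binding path is S3→S5→S6→S8→S10 = 1+5+8+1+12 = 27; finish at 27 hours.
S5 is on the critical path; changing it to 4 makes that path 26 hours.
The critical path is still S3→S5→S6→S8→S10; finish is now 26 hours.
Change in finish: 26 − 27 = -1 hours.

1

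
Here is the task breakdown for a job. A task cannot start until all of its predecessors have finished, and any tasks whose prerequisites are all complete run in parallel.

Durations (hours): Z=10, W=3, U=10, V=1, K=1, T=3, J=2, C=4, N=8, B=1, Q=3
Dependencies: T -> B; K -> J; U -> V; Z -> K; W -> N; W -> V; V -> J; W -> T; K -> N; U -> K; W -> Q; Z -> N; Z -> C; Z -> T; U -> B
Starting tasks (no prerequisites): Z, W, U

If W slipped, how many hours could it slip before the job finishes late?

8

The longest chain is Z→K→N = 10+1+8 = 19; overall finish 19 hours.
Longest path through W: 11 hours (earliest finish 3, latest finish 11).
Float = 19 − 11 = 8.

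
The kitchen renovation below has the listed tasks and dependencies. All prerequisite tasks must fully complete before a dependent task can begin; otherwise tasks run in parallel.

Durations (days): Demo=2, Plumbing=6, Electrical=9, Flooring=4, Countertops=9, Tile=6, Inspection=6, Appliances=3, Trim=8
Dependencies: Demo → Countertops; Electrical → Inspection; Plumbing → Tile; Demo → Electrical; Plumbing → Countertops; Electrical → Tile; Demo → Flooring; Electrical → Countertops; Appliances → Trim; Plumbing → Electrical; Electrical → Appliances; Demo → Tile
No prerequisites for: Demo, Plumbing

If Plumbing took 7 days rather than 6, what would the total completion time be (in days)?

Actual critical path: Plumbing→Electrical→Appliances→Trim = 6+9+3+8 = 26 ⇒ 26 days.
Plumbing lies on that path, so at 7 days the path becomes 27 days.
No other chain overtakes it, so the finish is 27 days.

27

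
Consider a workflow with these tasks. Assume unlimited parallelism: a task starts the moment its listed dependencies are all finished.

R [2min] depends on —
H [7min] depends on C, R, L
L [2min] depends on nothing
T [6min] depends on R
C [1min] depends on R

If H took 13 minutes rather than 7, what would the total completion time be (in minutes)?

16

Actual critical path: R→C→H = 2+1+7 = 10 ⇒ 10 minutes.
H is on the critical path; changing it to 13 makes that path 16 minutes.
No other chain overtakes it, so the finish is 16 minutes.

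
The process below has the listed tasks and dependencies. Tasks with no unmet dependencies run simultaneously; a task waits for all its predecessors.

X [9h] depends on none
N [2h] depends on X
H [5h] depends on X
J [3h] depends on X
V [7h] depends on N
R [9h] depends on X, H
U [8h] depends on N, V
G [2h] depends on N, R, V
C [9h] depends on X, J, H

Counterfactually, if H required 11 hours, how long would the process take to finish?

The binding path is X→N→V→U = 9+2+7+8 = 26; finish at 26 hours.
H is off the critical path — its longest chain is 25 hours, giving 1 of slack.
The binding chain switches to X→H→R→G = 9+11+9+2 = 31; finish 31 hours.

31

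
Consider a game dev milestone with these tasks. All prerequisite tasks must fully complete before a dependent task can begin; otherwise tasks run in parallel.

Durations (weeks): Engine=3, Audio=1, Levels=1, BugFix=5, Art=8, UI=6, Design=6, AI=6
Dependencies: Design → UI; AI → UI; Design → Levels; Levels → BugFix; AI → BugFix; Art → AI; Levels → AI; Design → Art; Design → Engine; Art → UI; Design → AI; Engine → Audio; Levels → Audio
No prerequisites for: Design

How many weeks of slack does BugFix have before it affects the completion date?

1

Critical path: Design→Art→AI→UI = 6+8+6+6 = 26, so the finish is 26 weeks.
Longest path through BugFix: 25 weeks (earliest finish 25, latest finish 26).
Float = 26 − 25 = 1.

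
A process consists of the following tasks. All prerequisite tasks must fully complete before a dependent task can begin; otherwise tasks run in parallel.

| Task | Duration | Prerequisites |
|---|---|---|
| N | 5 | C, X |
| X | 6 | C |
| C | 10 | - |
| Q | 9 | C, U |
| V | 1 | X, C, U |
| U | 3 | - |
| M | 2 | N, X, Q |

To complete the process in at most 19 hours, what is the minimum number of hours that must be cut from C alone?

Current finish: 23 hours; target: 19.
C is on every critical path, so each hour cut from C cuts the finish by one (this holds down to a finish of 14).
Need 23 − 19 = 4 hours off C → C becomes 6 hours, finish becomes 19.

4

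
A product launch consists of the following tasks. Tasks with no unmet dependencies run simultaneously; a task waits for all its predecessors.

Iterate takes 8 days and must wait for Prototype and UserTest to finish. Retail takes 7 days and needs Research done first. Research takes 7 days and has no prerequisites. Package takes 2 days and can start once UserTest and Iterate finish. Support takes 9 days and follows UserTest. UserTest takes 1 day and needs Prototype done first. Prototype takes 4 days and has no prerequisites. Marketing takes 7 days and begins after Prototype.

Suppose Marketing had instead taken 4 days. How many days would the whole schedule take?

15

Critical path before the change: Prototype→UserTest→Iterate→Package = 4+1+8+2 = 15 giving 15 days.
Marketing is off the critical path — its longest chain is 11 days, giving 4 of slack.
That remains the longest chain; total 15 days.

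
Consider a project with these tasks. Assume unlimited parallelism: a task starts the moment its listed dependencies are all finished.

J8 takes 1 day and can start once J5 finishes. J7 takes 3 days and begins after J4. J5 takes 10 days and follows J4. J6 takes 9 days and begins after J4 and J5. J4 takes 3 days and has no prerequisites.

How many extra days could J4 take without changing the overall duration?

0

J4→J5→J6 = 3+10+9 = 22 sets the makespan at 22 days.
Longest path through J4: 22 days (earliest finish 3, latest finish 3).
Float = 22 − 22 = 0.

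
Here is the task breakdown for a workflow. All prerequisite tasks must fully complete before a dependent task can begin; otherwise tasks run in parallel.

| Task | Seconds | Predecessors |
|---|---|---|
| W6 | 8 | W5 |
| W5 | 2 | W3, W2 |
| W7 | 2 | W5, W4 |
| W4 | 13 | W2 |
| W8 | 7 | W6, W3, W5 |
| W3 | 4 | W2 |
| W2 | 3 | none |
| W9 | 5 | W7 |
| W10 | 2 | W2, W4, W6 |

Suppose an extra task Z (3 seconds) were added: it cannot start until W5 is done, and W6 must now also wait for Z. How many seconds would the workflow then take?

27

Originally the workflow takes 24 seconds.
With Z inserted, W6 now waits for max(W5, Z).
New critical path: W2→W3→W5→Z→W6→W8 = 3+4+2+3+8+7 = 27 ⇒ 27 seconds.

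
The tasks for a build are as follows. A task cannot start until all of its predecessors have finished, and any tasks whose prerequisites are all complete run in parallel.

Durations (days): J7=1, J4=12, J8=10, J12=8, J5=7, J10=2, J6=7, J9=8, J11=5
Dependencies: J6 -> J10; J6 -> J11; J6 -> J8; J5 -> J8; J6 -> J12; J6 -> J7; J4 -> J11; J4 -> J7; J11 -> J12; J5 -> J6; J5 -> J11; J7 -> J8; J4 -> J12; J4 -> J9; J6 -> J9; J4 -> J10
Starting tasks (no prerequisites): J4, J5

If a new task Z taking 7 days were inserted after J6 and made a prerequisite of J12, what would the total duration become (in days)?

29

Originally the schedule takes 27 days.
With Z inserted, J12 now waits for max(J6, J4, J11, Z).
New critical path: J5→J6→Z→J12 = 7+7+7+8 = 29 ⇒ 29 days.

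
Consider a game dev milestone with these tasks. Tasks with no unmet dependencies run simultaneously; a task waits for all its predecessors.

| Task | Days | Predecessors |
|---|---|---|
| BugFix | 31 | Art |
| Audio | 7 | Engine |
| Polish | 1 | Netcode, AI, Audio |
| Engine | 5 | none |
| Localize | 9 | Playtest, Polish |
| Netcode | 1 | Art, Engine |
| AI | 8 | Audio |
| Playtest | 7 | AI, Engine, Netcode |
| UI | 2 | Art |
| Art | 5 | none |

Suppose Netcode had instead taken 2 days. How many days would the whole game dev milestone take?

36

As given, the longest chain is Engine→Audio→AI→Playtest→Localize = 5+7+8+7+9 = 36, so the finish is 36 days.
Netcode is off the critical path — its longest chain is 22 days, giving 14 of slack.
No other chain overtakes it, so the finish is 36 days.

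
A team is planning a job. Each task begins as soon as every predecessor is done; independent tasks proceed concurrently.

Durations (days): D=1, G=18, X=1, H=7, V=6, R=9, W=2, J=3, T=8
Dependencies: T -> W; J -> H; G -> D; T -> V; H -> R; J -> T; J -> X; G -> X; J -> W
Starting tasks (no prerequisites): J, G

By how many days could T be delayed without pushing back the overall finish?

J→H→R = 3+7+9 = 19 sets the makespan at 19 days.
The longest chain containing T totals 17 days.
Slack of T = 5 − 3 = 2 days.

2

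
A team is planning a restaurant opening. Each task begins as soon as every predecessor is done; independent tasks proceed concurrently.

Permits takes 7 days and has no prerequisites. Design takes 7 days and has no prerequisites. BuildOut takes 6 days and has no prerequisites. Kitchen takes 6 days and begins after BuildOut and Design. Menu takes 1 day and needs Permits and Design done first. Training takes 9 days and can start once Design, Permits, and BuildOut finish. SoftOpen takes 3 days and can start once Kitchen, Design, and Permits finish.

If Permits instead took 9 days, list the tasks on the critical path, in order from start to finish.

Permits, Training

Baseline: Permits→Training = 7+9 = 16 → 16 days.
Permits lies on that path, so at 9 days the path becomes 18 days.
No other chain overtakes it, so the finish is 18 days.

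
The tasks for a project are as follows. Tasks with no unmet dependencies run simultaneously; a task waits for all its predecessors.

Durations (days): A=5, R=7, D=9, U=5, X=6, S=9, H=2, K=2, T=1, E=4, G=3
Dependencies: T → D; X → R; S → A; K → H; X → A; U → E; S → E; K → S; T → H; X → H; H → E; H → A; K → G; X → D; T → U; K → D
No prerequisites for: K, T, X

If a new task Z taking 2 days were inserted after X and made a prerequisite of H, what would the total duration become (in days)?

16

Originally the job takes 16 days.
With Z inserted, H now waits for max(X, T, K, Z).
New critical path: K→S→A = 2+9+5 = 16 ⇒ 16 days.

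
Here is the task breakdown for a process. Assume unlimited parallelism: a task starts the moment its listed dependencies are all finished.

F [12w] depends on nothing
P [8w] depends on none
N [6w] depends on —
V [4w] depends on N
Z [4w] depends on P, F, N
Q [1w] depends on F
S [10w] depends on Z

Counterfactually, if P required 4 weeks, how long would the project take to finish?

26

As given, the longest chain is F→Z→S = 12+4+10 = 26, so the finish is 26 weeks.
P is off the critical path — its longest chain is 22 weeks, giving 4 of slack.
The critical path is still F→Z→S; finish is now 26 weeks.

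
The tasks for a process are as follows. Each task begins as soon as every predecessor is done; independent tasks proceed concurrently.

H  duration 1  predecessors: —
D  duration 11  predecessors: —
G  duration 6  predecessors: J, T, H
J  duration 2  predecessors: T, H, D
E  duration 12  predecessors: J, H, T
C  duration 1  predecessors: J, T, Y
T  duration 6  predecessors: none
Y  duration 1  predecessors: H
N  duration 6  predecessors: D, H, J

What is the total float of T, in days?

5

Critical path: D→J→E = 11+2+12 = 25, so the finish is 25 days.
The longest chain containing T totals 20 days.
Float = 25 − 20 = 5.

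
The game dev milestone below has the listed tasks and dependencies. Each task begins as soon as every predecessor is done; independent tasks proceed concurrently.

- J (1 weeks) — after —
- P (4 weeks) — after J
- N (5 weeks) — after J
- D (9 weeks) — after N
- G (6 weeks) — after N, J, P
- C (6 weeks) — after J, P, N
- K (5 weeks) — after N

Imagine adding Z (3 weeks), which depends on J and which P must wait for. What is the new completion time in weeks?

15

Originally the schedule takes 15 weeks.
With Z inserted, P now waits for max(J, Z).
New critical path: J→N→D = 1+5+9 = 15 ⇒ 15 weeks.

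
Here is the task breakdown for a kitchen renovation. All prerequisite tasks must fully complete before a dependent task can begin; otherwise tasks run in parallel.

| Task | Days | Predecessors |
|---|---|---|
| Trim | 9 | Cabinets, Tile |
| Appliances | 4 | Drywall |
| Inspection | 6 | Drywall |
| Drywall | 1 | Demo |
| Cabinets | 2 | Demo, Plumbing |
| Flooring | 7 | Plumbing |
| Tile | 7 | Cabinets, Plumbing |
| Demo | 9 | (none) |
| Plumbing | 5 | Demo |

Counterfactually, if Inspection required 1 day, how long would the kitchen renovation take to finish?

32

The binding path is Demo→Plumbing→Cabinets→Tile→Trim = 9+5+2+7+9 = 32; finish at 32 days.
Inspection is off the critical path — its longest chain is 16 days, giving 16 of slack.
No other chain overtakes it, so the finish is 32 days.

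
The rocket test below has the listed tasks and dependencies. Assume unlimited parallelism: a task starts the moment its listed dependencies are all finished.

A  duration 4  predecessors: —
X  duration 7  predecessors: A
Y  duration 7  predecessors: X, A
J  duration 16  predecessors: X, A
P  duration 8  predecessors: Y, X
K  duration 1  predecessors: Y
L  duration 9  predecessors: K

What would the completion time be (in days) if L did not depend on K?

Before: longest chain A→X→Y→K→L = 4+7+7+1+9 = 28, finish 28.
Without K→L, L's earliest start moves from 19 to 0.
The longest chain is now A→X→J = 4+7+16 = 27, so the schedule takes 27 days.

27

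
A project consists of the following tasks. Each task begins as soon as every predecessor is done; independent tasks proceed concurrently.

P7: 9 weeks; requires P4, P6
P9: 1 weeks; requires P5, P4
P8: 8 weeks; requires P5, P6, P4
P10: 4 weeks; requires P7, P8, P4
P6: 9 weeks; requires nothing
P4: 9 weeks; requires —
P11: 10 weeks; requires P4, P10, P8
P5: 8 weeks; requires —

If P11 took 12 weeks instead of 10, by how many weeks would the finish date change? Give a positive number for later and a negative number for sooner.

Actual critical path: P4→P7→P10→P11 = 9+9+4+10 = 32 ⇒ 32 weeks.
P11 is on the critical path; changing it to 12 makes that path 34 weeks.
No other chain overtakes it, so the finish is 34 weeks.
Change in finish: 34 − 32 = +2 weeks.

2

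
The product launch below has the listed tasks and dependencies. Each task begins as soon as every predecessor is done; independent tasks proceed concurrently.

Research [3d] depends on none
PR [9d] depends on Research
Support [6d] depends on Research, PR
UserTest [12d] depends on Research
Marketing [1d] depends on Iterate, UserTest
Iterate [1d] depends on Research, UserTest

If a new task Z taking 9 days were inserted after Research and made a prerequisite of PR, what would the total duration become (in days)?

Originally the product launch takes 18 days.
With Z inserted, PR now waits for max(Research, Z).
New critical path: Research→Z→PR→Support = 3+9+9+6 = 27 ⇒ 27 days.

27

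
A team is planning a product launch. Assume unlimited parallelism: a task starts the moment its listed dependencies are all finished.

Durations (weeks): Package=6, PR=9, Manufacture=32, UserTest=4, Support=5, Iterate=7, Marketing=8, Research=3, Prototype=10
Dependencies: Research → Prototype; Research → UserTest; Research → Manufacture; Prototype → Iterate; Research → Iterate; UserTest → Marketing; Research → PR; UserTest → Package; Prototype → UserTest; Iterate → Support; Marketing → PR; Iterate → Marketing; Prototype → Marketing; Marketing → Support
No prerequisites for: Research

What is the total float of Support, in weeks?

4

Research→Prototype→Iterate→Marketing→PR = 3+10+7+8+9 = 37 sets the makespan at 37 weeks.
The longest chain containing Support totals 33 weeks.
Slack of Support = 32 − 28 = 4 weeks.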